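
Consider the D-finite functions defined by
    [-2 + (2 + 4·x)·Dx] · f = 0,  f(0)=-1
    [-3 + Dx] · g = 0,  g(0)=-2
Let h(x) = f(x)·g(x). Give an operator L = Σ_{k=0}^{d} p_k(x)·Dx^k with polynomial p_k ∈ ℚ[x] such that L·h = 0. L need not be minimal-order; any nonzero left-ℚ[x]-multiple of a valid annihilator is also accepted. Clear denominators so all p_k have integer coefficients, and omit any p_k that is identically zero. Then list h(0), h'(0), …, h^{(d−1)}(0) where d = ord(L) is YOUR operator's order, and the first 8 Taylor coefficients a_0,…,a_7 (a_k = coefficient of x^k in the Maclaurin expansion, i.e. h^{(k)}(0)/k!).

f: a_k = -1, -1, 1/2, -1/2, 5/8, -7/8, 21/16, -33/16, …
g: a_k = -2, -6, -9, -9, -27/4, -81/20, -81/40, -243/280, …
Product ⇒ symmetric product L₀, ord ≤ 1.
L = (-4 - 6·x) + (1 + 2·x)·Dx  (order 1).
h: a_k = 2, 8, 14, 16, 13, 44/5, 21/5, 96/35, …
ICs: h(0) = 2.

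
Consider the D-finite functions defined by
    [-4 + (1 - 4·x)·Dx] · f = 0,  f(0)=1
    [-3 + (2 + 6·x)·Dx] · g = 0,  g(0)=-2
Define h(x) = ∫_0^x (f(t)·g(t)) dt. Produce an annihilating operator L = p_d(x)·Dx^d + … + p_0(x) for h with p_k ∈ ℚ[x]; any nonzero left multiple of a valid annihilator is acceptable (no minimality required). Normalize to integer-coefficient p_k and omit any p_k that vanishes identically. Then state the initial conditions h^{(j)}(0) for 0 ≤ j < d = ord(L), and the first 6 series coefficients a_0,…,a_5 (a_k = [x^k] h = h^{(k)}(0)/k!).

L = (11 + 12·x)·Dx + (-2 + 2·x + 24·x^2)·Dx^2  (order 2).
h: a_k = 0, -2, -11/2, -167/12, -1363/32, -43211/320, …
ICs: h(0) = 0, h′(0) = -2.

f: a_k = 1, 4, 16, 64, 256, 1024, …
g: a_k = -2, -3, 9/4, -27/8, 405/64, -1701/128, …
h₀=f·g: eliminate ⇒ L₀, order ≤ 1·1.
h=∫h₀ ⇒ L = L₀·Dx.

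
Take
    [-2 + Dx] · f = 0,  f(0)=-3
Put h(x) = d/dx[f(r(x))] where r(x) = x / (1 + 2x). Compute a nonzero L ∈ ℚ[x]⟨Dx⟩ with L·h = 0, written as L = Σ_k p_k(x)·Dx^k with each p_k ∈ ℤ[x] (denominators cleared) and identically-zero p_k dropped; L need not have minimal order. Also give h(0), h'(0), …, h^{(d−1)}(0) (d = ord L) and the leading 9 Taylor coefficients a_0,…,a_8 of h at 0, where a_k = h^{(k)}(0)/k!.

L = (-2 - 8·x) + (-1 - 4·x - 4·x^2)·Dx  (order 1).
h: a_k = -6, 12, -12, -8, 76, -1208/5, 8728/15, -125456/105, 226076/105, …
ICs: h(0) = -6.

f: a_k = -3, -6, -6, -4, -2, -4/5, -4/15, -8/105, -2/105, …
h₀=f(r): pull back L_f along r ⇒ L₀.
h=h₀': d/dx-closure on L₀ ⇒ L.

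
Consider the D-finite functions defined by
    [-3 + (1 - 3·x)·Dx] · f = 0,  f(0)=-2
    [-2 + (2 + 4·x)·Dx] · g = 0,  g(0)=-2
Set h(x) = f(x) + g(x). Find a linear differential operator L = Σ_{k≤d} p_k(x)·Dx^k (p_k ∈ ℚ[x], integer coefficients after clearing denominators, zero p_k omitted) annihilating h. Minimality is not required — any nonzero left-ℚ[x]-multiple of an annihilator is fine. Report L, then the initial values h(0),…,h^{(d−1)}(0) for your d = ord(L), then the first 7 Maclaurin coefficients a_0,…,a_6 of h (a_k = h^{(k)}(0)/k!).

f: a_k = -2, -6, -18, -54, -162, -486, -1458, …
g: a_k = -2, -2, 1, -1, 5/4, -7/4, 21/8, …
L₀ := lclm(L_f,L_g); ord L₀ ≤ 1+1.
L = (-42 - 54·x) + (38 + 132·x + 162·x^2)·Dx + (-4 - 14·x + 42·x^2 + 108·x^3)·Dx^2  (order 2).
h: a_k = -4, -8, -17, -55, -643/4, -1951/4, -11643/8, …
ICs: h(0) = -4, h′(0) = -8.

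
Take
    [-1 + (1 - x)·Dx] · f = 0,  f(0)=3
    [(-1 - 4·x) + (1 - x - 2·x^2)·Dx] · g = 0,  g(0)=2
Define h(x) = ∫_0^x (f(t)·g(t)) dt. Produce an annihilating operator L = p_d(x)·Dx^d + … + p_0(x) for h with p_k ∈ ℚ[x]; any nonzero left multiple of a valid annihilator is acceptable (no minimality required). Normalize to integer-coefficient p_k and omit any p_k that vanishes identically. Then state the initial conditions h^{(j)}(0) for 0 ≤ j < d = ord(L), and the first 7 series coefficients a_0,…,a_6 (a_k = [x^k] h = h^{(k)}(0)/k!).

L = (-2 - 2·x + 6·x^2)·Dx + (1 - 2·x - x^2 + 2·x^3)·Dx^2  (order 2).
h: a_k = 0, 6, 6, 10, 15, 126/5, 42, …
ICs: h(0) = 0, h′(0) = 6.

f: a_k = 3, 3, 3, 3, 3, 3, 3, …
g: a_k = 2, 2, 6, 10, 22, 42, 86, …
Sym-product of L_f,L_g gives L₀ (≤ ord 1).
h=∫h₀ ⇒ L = L₀·Dx.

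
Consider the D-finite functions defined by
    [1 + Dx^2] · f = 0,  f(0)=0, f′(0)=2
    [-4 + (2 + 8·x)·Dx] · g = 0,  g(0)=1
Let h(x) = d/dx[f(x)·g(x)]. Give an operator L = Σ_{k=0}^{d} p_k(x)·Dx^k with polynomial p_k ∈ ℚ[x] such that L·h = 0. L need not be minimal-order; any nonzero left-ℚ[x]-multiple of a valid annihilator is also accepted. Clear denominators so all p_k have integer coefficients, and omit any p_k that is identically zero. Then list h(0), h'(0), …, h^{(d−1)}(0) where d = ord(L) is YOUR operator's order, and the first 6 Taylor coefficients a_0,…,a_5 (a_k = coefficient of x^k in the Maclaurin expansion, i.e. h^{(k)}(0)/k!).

f: a_k = 0, 2, 0, -1/3, 0, 1/60, …
g: a_k = 1, 2, -2, 4, -10, 28, …
L₀ := L_f ⊗_s L_g (sym. prod.), ord ≤ 2.
Differentiate: ansatz ord ≤ ord L₀ ⇒ L.
L = (-7 + 336·x + 736·x^2 + 256·x^3 + 256·x^4) + (44 + 144·x - 192·x^2 - 256·x^3)·Dx + (13 + 112·x + 288·x^2 + 256·x^3 + 256·x^4)·Dx^2  (order 2).
h: a_k = 2, 8, -13, 88/3, -1159/12, 1641/5, …
ICs: h(0) = 2, h′(0) = 8.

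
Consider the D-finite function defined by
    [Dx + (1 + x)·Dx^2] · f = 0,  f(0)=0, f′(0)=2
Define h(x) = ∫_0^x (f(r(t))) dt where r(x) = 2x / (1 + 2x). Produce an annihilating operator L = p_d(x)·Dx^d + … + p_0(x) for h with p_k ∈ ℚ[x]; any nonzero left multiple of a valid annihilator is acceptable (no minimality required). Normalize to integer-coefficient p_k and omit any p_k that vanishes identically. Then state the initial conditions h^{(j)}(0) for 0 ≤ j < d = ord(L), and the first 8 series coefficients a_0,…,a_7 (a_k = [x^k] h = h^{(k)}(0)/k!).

L = (6 + 16·x)·Dx^2 + (1 + 6·x + 8·x^2)·Dx^3  (order 3).
h: a_k = 0, 0, 2, -4, 28/3, -24, 992/15, -192, …
ICs: h(0) = 0, h′(0) = 0, h′′(0) = 4.

f: a_k = 0, 2, -1, 2/3, -1/2, 2/5, -1/3, 2/7, …
Substitute x→r, Dx→(1/r')Dx; clear ⇒ L₀.
Integrate: L := L₀·Dx.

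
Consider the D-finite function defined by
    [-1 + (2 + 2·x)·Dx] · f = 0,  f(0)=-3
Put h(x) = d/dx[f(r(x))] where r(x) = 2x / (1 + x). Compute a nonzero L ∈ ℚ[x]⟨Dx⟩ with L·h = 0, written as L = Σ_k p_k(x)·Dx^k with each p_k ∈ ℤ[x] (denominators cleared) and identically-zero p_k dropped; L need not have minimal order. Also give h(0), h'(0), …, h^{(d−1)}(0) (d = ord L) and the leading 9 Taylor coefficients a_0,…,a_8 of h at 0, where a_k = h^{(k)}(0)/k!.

L = (-3 - 6·x) + (-1 - 4·x - 3·x^2)·Dx  (order 1).
h: a_k = -3, 9, -45/2, 111/2, -1125/8, 2943/8, -15813/16, 43335/16, -963873/128, …
ICs: h(0) = -3.

f: a_k = -3, -3/2, 3/8, -3/16, 15/128, -21/256, 63/1024, -99/2048, 1287/32768, …
Change of var in L_f (x↦r) gives L₀.
Differentiate: ansatz ord ≤ ord L₀ ⇒ L.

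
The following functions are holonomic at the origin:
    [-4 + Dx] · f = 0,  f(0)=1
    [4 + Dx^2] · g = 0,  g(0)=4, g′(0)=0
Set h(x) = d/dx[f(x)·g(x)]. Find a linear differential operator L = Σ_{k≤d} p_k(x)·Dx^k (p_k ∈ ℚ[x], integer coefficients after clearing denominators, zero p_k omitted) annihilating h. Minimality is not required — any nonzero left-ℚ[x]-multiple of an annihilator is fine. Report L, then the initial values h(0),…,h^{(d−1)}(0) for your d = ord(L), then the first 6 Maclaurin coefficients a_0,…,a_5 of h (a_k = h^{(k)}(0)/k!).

f: a_k = 1, 4, 8, 32/3, 32/3, 128/15, …
g: a_k = 4, 0, -8, 0, 8/3, 0, …
Product ⇒ symmetric product L₀, ord ≤ 2.
Derive L from L₀ (diff closure).
L = 20 - 8·Dx + Dx^2  (order 2).
h: a_k = 16, 48, 32, -224/3, -608/3, -1248/5, …
ICs: h(0) = 16, h′(0) = 48.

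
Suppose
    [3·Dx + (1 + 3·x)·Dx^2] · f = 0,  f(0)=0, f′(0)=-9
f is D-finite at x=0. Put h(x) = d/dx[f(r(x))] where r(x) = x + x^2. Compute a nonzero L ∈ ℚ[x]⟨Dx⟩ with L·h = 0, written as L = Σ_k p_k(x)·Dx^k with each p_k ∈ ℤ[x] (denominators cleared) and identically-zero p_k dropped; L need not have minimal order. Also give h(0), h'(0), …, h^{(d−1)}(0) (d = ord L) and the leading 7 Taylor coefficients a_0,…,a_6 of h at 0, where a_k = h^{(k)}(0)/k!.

f: a_k = 0, -9, 27/2, -27, 243/4, -729/5, 729/2, …
Change of var in L_f (x↦r) gives L₀.
h₀' ⇒ L via d/dx closure of L₀.
L = (1 + 6·x + 6·x^2) + (1 + 5·x + 9·x^2 + 6·x^3)·Dx  (order 1).
h: a_k = -9, 9, 0, -27, 81, -162, 243, …
ICs: h(0) = -9.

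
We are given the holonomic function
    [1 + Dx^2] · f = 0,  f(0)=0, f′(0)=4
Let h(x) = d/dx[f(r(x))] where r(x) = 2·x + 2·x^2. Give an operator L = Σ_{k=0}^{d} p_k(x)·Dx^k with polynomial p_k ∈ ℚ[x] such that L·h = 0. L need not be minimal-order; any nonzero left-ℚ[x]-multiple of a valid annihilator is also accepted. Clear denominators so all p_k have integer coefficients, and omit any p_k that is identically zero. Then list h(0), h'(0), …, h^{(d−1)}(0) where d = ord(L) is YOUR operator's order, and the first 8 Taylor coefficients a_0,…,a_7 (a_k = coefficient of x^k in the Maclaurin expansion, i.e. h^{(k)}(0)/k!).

f: a_k = 0, 4, 0, -2/3, 0, 1/30, 0, -1/1260, …
h₀=f(r): pull back L_f along r ⇒ L₀.
Derive L from L₀ (diff closure).
L = (16 + 32·x + 96·x^2 + 128·x^3 + 64·x^4) + (-6 - 12·x)·Dx + (1 + 4·x + 4·x^2)·Dx^2  (order 2).
h: a_k = 8, 16, -16, -64, -224/3, 0, 3328/45, 3584/45, …
ICs: h(0) = 8, h′(0) = 16.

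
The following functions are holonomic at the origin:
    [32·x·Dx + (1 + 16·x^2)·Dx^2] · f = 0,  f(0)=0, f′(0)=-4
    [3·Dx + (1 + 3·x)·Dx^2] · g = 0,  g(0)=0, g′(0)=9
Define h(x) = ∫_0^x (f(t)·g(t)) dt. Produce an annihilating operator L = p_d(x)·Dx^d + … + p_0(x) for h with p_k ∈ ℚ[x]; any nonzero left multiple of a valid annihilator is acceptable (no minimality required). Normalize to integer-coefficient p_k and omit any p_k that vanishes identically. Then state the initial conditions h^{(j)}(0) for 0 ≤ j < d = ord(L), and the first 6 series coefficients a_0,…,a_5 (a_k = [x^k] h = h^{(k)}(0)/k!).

f: a_k = 0, -4, 0, 64/3, 0, -1024/5, …
g: a_k = 0, 9, -27/2, 27, -243/4, 729/5, …
L₀ := L_f ⊗_s L_g (sym. prod.), ord ≤ 4.
h=∫h₀ ⇒ L = L₀·Dx.
L = (15744 + 89280·x + 811008·x^2 + 5299200·x^3 + 13271040·x^4 + 17252352·x^5 + 21233664·x^7)·Dx^2 + (4258 + 91200·x + 775488·x^2 + 4635648·x^3 + 18247680·x^4 + 41140224·x^5 + 46448640·x^6 + 21233664·x^7 + 74317824·x^8)·Dx^3 + (492 + 12548·x + 131328·x^2 + 747968·x^3 + 3219456·x^4 + 10146816·x^5 + 21233664·x^6 + 24920064·x^7 + 21233664·x^8 + 42467328·x^9)·Dx^4 + (73 + 822·x + 6161·x^2 + 34944·x^3 + 151168·x^4 + 500736·x^5 + 1322496·x^6 + 2654208·x^7 + 3244032·x^8 + 3538944·x^9 + 5308416·x^10)·Dx^5  (order 5).
h: a_k = 0, 0, 0, -12, 27/2, 84/5, …
ICs: h(0) = 0, h′(0) = 0, h′′(0) = 0, h′′′(0) = -72, h′′′′(0) = 324.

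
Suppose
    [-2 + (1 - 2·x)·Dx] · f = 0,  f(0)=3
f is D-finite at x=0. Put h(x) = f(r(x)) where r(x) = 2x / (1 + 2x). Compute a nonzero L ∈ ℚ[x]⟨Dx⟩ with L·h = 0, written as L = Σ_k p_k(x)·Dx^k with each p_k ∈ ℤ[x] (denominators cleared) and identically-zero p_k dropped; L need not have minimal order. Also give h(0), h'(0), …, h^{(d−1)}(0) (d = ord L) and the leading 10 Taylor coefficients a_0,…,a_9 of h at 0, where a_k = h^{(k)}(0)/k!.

L = 4 + (-1 + 4·x^2)·Dx  (order 1).
h: a_k = 3, 12, 24, 48, 96, 192, 384, 768, 1536, 3072, …
ICs: h(0) = 3.

f: a_k = 3, 6, 12, 24, 48, 96, 192, 384, 768, 1536, …
Substitute x→r, Dx→(1/r')Dx; clear ⇒ L₀.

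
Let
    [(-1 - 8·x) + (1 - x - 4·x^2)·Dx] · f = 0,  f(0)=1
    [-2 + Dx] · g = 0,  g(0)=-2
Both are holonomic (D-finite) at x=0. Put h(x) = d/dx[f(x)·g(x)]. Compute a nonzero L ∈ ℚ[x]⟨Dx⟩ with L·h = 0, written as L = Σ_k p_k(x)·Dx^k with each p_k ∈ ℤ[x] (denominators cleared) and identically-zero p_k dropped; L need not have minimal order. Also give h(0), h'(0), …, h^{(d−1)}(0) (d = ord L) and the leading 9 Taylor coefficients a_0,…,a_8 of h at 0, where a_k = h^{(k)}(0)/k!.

L = (18 + 44·x + 20·x^2 - 96·x^3 + 64·x^4) + (-3 - 3·x + 26·x^2 + 16·x^3 - 32·x^4)·Dx  (order 1).
h: a_k = -6, -36, -134, -472, -1486, -69244/15, -68538/5, -4230032/105, -36482678/315, …
ICs: h(0) = -6.

f: a_k = 1, 1, 5, 9, 29, 65, 181, 441, 1165, …
g: a_k = -2, -4, -4, -8/3, -4/3, -8/15, -8/45, -16/315, -4/315, …
L₀ := L_f ⊗_s L_g (sym. prod.), ord ≤ 1.
h=h₀': d/dx-closure on L₀ ⇒ L.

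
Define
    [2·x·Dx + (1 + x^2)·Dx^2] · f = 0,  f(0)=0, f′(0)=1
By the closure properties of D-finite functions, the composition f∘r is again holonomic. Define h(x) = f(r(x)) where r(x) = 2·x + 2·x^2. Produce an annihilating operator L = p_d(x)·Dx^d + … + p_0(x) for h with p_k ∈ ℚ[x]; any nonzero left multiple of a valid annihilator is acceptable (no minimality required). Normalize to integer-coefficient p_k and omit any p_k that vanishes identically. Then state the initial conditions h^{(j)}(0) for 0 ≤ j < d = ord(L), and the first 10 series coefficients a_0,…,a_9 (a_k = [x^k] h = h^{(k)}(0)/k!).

L = (-2 + 8·x + 32·x^2 + 48·x^3 + 24·x^4)·Dx + (1 + 2·x + 4·x^2 + 16·x^3 + 20·x^4 + 8·x^5)·Dx^2  (order 2).
h: a_k = 0, 2, 2, -8/3, -8, -8/5, 88/3, 320/7, -64, -2656/9, …
ICs: h(0) = 0, h′(0) = 2.

f: a_k = 0, 1, 0, -1/3, 0, 1/5, 0, -1/7, 0, 1/9, …
L₀ from L_f via x↦r, Dx↦r'^{-1}Dx.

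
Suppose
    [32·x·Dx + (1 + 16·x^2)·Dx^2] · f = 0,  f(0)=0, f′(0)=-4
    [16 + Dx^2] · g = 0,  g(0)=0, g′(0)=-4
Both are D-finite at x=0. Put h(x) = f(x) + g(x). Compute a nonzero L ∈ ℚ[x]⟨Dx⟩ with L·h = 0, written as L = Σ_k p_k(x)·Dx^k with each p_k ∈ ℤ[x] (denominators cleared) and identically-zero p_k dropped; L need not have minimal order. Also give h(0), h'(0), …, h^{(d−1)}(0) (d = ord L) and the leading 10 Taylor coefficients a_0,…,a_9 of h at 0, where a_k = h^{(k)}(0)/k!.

f: a_k = 0, -4, 0, 64/3, 0, -1024/5, 0, 16384/7, 0, -262144/9, …
g: a_k = 0, -4, 0, 32/3, 0, -128/15, 0, 1024/315, 0, -2048/2835, …
f+g: L₀ = lclm(L_f,L_g), ord ≤ 2+2.
L = (-5632·x + 114688·x^3 + 131072·x^5)·Dx + (-16 + 1792·x^2 + 36864·x^4 + 65536·x^6)·Dx^2 + (-352·x + 7168·x^3 + 8192·x^5)·Dx^3 + (-1 + 112·x^2 + 2304·x^4 + 4096·x^6)·Dx^4  (order 4).
h: a_k = 0, -8, 0, 32, 0, -640/3, 0, 105472/45, 0, -82577408/2835, …
ICs: h(0) = 0, h′(0) = -8, h′′(0) = 0, h′′′(0) = 192.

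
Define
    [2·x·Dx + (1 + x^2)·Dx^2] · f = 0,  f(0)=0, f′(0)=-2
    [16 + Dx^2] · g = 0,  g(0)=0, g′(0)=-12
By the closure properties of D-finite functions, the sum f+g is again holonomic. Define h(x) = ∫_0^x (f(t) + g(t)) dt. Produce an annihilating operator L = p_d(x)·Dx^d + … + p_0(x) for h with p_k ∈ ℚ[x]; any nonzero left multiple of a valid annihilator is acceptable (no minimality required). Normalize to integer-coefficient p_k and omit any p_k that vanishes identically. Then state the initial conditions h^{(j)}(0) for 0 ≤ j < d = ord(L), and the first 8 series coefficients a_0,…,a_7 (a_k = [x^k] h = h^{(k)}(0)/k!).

L = (64·x + 704·x^3 + 256·x^5)·Dx^2 + (112 + 416·x^2 + 432·x^4 + 128·x^6)·Dx^3 + (4·x + 44·x^3 + 16·x^5)·Dx^4 + (7 + 26·x^2 + 27·x^4 + 8·x^6)·Dx^5  (order 5).
h: a_k = 0, 0, -7, 0, 49/6, 0, -13/3, 0, …
ICs: h(0) = 0, h′(0) = 0, h′′(0) = -14, h′′′(0) = 0, h′′′′(0) = 196.

f: a_k = 0, -2, 0, 2/3, 0, -2/5, 0, 2/7, …
g: a_k = 0, -12, 0, 32, 0, -128/5, 0, 1024/105, …
L₀ := lclm(L_f,L_g); ord L₀ ≤ 2+2.
∫: right-multiply L₀ by Dx.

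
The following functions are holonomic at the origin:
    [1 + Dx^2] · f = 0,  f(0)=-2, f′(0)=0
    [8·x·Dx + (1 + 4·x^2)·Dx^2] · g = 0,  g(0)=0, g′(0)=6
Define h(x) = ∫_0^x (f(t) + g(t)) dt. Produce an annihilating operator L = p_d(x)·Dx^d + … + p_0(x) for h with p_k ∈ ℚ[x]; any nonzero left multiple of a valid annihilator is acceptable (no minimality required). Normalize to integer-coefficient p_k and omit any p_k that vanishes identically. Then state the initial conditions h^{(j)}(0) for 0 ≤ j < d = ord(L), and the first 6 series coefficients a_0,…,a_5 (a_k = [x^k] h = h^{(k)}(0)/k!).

f: a_k = -2, 0, 1, 0, -1/12, 0, …
g: a_k = 0, 6, 0, -8, 0, 96/5, …
Weyl lclm of L_f,L_g ⇒ L₀ (ord ≤ 4).
∫: right-multiply L₀ by Dx.
L = (-376·x + 1600·x^3 + 128·x^5)·Dx^2 + (-7 + 76·x^2 + 432·x^4 + 64·x^6)·Dx^3 + (-376·x + 1600·x^3 + 128·x^5)·Dx^4 + (-7 + 76·x^2 + 432·x^4 + 64·x^6)·Dx^5  (order 5).
h: a_k = 0, -2, 3, 1/3, -2, -1/60, …
ICs: h(0) = 0, h′(0) = -2, h′′(0) = 6, h′′′(0) = 2, h′′′′(0) = -48.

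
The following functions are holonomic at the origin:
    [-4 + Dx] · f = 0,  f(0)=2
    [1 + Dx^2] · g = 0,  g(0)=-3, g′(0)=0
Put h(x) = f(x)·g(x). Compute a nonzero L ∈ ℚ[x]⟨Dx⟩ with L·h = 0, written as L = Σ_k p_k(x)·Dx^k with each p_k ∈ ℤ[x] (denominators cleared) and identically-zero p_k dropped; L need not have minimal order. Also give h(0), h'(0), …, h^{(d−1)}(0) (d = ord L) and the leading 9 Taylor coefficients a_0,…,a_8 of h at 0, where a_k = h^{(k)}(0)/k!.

f: a_k = 2, 8, 16, 64/3, 64/3, 256/15, 512/45, 2048/315, 1024/315, …
g: a_k = -3, 0, 3/2, 0, -1/8, 0, 1/240, 0, -1/13440, …
L₀ := L_f ⊗_s L_g (sym. prod.), ord ≤ 2.
L = 17 - 8·Dx + Dx^2  (order 2).
h: a_k = -6, -24, -45, -52, -161/4, -101/5, -33/8, 727/210, 31679/6720, …
ICs: h(0) = -6, h′(0) = -24.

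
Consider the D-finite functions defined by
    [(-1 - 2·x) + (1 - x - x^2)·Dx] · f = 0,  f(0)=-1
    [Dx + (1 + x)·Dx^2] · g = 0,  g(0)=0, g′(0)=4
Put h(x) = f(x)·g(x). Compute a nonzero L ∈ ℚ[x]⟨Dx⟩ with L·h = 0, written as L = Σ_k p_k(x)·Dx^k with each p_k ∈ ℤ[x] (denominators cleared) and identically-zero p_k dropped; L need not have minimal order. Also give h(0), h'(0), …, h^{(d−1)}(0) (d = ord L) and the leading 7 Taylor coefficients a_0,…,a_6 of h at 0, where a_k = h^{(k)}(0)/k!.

L = (3 + 4·x) + (1 + 7·x + 5·x^2)·Dx + (-1 + 2·x^2 + x^3)·Dx^2  (order 2).
h: a_k = 0, -4, -2, -22/3, -25/3, -247/15, -362/15, …
ICs: h(0) = 0, h′(0) = -4.

f: a_k = -1, -1, -2, -3, -5, -8, -13, …
g: a_k = 0, 4, -2, 4/3, -1, 4/5, -2/3, …
f·g: L₀ = L_f ⊗_s L_g, ord ≤ 1·2.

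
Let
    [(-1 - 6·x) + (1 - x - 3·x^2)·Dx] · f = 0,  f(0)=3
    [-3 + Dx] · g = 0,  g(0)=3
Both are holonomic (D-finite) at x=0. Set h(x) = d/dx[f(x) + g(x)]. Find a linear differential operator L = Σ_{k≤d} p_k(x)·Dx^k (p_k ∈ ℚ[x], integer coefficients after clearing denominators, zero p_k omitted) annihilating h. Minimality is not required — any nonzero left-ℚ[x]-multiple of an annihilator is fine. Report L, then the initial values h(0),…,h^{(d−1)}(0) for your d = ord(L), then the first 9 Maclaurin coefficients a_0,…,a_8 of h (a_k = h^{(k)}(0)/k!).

f: a_k = 3, 3, 12, 21, 57, 120, 291, 651, 1524, …
g: a_k = 3, 9, 27/2, 27/2, 81/8, 243/40, 243/80, 729/560, 2187/4480, …
L₀ := lclm(L_f,L_g); ord L₀ ≤ 1+1.
h₀' ⇒ L via d/dx closure of L₀.
L = (54 + 774·x + 864·x^2 + 2916·x^3 + 1458·x^4) + (-33 - 252·x - 477·x^2 - 864·x^3 + 405·x^4 + 486·x^5)·Dx + (5 - 2·x + 63·x^2 - 36·x^3 - 297·x^4 - 162·x^5)·Dx^2  (order 2).
h: a_k = 12, 51, 207/2, 537/2, 5043/8, 70569/40, 365289/80, 6829707/560, 140199201/4480, …
ICs: h(0) = 12, h′(0) = 51.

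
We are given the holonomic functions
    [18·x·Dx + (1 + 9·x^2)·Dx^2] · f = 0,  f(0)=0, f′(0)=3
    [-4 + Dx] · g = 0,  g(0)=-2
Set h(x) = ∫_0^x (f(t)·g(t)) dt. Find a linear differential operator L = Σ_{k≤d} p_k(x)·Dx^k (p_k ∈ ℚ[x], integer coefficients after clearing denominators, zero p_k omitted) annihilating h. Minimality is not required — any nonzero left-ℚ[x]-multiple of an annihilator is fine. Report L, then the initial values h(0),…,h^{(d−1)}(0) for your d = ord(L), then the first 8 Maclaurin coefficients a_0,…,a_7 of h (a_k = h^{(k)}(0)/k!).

f: a_k = 0, 3, 0, -9, 0, 243/5, 0, -2187/7, …
g: a_k = -2, -8, -16, -64/3, -64/3, -256/15, -512/45, -2048/315, …
f·g: L₀ = L_f ⊗_s L_g, ord ≤ 2·1.
∫: right-multiply L₀ by Dx.
L = (16 - 72·x + 144·x^2)·Dx + (-8 + 18·x - 72·x^2)·Dx^2 + (1 + 9·x^2)·Dx^3  (order 3).
h: a_k = 0, 0, -3, -8, -15/2, 8/5, -43/15, -248/7, …
ICs: h(0) = 0, h′(0) = 0, h′′(0) = -6.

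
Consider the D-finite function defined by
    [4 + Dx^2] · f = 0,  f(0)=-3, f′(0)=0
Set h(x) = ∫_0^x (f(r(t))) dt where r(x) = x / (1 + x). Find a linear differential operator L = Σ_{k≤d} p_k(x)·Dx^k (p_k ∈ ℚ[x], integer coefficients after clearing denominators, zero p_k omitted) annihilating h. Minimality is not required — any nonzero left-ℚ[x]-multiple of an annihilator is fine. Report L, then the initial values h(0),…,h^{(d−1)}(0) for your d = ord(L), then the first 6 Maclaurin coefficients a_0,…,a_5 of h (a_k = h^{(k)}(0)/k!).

f: a_k = -3, 0, 6, 0, -2, 0, …
Substitute x→r, Dx→(1/r')Dx; clear ⇒ L₀.
h=∫₀ˣh₀: take L = L₀·Dx.
L = 4·Dx + (2 + 6·x + 6·x^2 + 2·x^3)·Dx^2 + (1 + 4·x + 6·x^2 + 4·x^3 + x^4)·Dx^3  (order 3).
h: a_k = 0, -3, 0, 2, -3, 16/5, …
ICs: h(0) = 0, h′(0) = -3, h′′(0) = 0.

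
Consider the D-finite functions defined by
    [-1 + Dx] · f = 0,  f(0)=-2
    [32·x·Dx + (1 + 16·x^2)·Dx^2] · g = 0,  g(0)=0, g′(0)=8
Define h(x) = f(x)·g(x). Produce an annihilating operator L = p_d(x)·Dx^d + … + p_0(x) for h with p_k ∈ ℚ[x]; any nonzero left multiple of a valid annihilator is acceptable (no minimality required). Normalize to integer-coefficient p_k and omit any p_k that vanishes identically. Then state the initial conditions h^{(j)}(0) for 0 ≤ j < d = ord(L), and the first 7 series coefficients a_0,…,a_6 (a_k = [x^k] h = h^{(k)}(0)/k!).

f: a_k = -2, -2, -1, -1/3, -1/12, -1/60, -1/360, …
g: a_k = 0, 8, 0, -128/3, 0, 2048/5, 0, …
Product ⇒ symmetric product L₀, ord ≤ 2.
L = (1 - 32·x + 16·x^2) + (-2 + 32·x - 32·x^2)·Dx + (1 + 16·x^2)·Dx^2  (order 2).
h: a_k = 0, -16, -16, 232/3, 248/3, -3886/5, -7246/9, …
ICs: h(0) = 0, h′(0) = -16.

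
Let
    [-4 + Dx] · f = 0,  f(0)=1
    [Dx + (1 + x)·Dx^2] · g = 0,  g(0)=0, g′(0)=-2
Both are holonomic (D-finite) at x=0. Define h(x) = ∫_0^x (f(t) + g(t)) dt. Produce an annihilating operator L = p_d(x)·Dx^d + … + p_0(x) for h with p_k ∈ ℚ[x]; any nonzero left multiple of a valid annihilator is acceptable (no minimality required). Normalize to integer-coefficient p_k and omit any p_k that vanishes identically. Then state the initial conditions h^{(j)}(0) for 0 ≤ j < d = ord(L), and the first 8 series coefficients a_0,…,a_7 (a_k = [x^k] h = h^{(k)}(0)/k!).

L = (-24 - 16·x)·Dx^2 + (-14 - 32·x - 16·x^2)·Dx^3 + (5 + 9·x + 4·x^2)·Dx^4  (order 4).
h: a_k = 0, 1, 1, 3, 5/2, 67/30, 61/45, 271/315, …
ICs: h(0) = 0, h′(0) = 1, h′′(0) = 2, h′′′(0) = 18.

f: a_k = 1, 4, 8, 32/3, 32/3, 128/15, 256/45, 1024/315, …
g: a_k = 0, -2, 1, -2/3, 1/2, -2/5, 1/3, -2/7, …
Sum ⇒ L₀ = lclm(L_f,L_g) in ℚ(x)⟨Dx⟩.
h=∫₀ˣh₀: take L = L₀·Dx.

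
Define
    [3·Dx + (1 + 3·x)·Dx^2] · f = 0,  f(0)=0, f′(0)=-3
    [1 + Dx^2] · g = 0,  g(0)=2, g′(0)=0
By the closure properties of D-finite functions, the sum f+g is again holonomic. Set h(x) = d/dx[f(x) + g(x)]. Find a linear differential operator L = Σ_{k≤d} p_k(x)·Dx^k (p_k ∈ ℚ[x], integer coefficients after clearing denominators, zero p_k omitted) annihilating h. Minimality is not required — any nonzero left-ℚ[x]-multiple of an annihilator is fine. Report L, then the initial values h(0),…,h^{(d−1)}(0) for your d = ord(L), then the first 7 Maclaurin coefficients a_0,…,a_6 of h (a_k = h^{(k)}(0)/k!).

f: a_k = 0, -3, 9/2, -9, 81/4, -243/5, 243/2, …
g: a_k = 2, 0, -1, 0, 1/12, 0, -1/360, …
f+g: L₀ = lclm(L_f,L_g), ord ≤ 2+2.
h=h₀': d/dx-closure on L₀ ⇒ L.
L = (165 + 18·x + 27·x^2) + (19 + 63·x + 27·x^2 + 27·x^3)·Dx + (165 + 18·x + 27·x^2)·Dx^2 + (19 + 63·x + 27·x^2 + 27·x^3)·Dx^3  (order 3).
h: a_k = -3, 7, -27, 244/3, -243, 43739/60, -2187, …
ICs: h(0) = -3, h′(0) = 7, h′′(0) = -54.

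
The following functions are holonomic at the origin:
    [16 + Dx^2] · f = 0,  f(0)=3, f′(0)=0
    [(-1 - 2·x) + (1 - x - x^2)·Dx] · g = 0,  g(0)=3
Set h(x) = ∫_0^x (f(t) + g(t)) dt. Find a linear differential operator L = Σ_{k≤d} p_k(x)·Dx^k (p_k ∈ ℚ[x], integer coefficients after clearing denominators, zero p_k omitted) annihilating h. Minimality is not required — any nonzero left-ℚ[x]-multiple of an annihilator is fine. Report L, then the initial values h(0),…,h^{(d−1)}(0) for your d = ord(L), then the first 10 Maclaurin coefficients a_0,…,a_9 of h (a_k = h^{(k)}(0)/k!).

L = (-272 - 384·x + 352·x^2 - 192·x^3 - 640·x^4 - 256·x^5)·Dx + (160 - 368·x - 32·x^2 + 544·x^3 - 48·x^4 - 384·x^5 - 128·x^6)·Dx^2 + (-17 - 24·x + 22·x^2 - 12·x^3 - 40·x^4 - 16·x^5)·Dx^3 + (10 - 23·x - 2·x^2 + 34·x^3 - 3·x^4 - 24·x^5 - 8·x^6)·Dx^4  (order 4).
h: a_k = 0, 6, 3/2, -6, 9/4, 47/5, 4, 47/15, 63/8, 11222/945, …
ICs: h(0) = 0, h′(0) = 6, h′′(0) = 3, h′′′(0) = -36.

f: a_k = 3, 0, -24, 0, 32, 0, -256/15, 0, 512/105, 0, …
g: a_k = 3, 3, 6, 9, 15, 24, 39, 63, 102, 165, …
Weyl lclm of L_f,L_g ⇒ L₀ (ord ≤ 3).
∫: right-multiply L₀ by Dx.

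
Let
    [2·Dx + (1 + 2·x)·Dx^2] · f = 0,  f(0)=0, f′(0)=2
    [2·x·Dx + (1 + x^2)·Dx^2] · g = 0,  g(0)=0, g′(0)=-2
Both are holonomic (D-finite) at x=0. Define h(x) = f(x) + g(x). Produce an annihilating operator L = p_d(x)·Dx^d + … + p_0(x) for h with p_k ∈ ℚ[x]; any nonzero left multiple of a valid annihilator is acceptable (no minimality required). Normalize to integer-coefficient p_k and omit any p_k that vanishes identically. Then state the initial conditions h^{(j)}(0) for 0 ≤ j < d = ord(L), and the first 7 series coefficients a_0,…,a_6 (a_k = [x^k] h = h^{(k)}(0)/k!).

L = (-2 - 12·x + 6·x^2 + 4·x^3)·Dx + (-5 - 4·x - 9·x^2 + 12·x^3 + 8·x^4)·Dx^2 + (-1 - x + 2·x^2 + x^3 + 3·x^4 + 2·x^5)·Dx^3  (order 3).
h: a_k = 0, 0, -2, 10/3, -4, 6, -32/3, …
ICs: h(0) = 0, h′(0) = 0, h′′(0) = -4.

f: a_k = 0, 2, -2, 8/3, -4, 32/5, -32/3, …
g: a_k = 0, -2, 0, 2/3, 0, -2/5, 0, …
f+g: L₀ = lclm(L_f,L_g), ord ≤ 2+2.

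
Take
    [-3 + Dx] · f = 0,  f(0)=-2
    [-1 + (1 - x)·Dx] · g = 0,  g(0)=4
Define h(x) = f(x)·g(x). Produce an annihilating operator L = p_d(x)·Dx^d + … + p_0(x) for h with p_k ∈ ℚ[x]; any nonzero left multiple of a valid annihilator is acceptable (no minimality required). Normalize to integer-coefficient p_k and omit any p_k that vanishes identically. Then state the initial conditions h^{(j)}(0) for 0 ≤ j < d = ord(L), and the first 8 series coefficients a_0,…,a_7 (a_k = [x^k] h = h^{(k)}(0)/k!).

L = (4 - 3·x) + (-1 + x)·Dx  (order 1).
h: a_k = -8, -32, -68, -104, -131, -736/5, -1553/10, -5557/35, …
ICs: h(0) = -8.

f: a_k = -2, -6, -9, -9, -27/4, -81/20, -81/40, -243/280, …
g: a_k = 4, 4, 4, 4, 4, 4, 4, 4, …
h₀=f·g: eliminate ⇒ L₀, order ≤ 1·1.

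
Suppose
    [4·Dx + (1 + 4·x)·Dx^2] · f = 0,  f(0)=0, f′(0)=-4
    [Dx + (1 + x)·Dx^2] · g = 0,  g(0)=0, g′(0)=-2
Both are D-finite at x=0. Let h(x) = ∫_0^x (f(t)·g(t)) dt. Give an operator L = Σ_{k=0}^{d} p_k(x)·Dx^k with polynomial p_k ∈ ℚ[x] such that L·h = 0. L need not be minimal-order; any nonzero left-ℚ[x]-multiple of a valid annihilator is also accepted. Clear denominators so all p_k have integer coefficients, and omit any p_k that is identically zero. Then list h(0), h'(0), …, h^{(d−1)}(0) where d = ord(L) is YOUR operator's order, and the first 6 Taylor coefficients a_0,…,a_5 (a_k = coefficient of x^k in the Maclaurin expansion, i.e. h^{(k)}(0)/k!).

f: a_k = 0, -4, 8, -64/3, 64, -1024/5, …
g: a_k = 0, -2, 1, -2/3, 1/2, -2/5, …
h₀=f·g: eliminate ⇒ L₀, order ≤ 2·2.
Integrate: L := L₀·Dx.
L = (136 + 320·x + 256·x^2)·Dx^2 + (290 + 1464·x + 2400·x^2 + 1280·x^3)·Dx^3 + (92 + 740·x + 1992·x^2 + 2240·x^3 + 896·x^4)·Dx^4 + (5 + 58·x + 245·x^2 + 464·x^3 + 400·x^4 + 128·x^5)·Dx^5  (order 5).
h: a_k = 0, 0, 0, 8/3, -5, 32/3, …
ICs: h(0) = 0, h′(0) = 0, h′′(0) = 0, h′′′(0) = 16, h′′′′(0) = -120.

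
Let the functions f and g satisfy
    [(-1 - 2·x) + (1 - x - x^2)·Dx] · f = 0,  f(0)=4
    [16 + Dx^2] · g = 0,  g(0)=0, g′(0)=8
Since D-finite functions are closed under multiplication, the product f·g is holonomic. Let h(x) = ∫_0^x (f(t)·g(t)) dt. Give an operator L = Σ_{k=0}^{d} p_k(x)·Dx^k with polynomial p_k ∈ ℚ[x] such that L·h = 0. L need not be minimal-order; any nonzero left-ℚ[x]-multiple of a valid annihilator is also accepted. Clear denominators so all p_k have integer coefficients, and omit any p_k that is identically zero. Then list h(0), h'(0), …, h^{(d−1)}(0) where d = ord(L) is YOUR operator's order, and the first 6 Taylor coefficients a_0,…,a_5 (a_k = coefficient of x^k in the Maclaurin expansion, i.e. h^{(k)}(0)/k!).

L = (-14 + 16·x + 16·x^2)·Dx + (2 + 4·x)·Dx^2 + (-1 + x + x^2)·Dx^3  (order 3).
h: a_k = 0, 0, 16, 32/3, -16/3, 32/15, …
ICs: h(0) = 0, h′(0) = 0, h′′(0) = 32.

f: a_k = 4, 4, 8, 12, 20, 32, …
g: a_k = 0, 8, 0, -64/3, 0, 256/15, …
h₀=f·g: eliminate ⇒ L₀, order ≤ 1·2.
h=∫h₀ ⇒ L = L₀·Dx.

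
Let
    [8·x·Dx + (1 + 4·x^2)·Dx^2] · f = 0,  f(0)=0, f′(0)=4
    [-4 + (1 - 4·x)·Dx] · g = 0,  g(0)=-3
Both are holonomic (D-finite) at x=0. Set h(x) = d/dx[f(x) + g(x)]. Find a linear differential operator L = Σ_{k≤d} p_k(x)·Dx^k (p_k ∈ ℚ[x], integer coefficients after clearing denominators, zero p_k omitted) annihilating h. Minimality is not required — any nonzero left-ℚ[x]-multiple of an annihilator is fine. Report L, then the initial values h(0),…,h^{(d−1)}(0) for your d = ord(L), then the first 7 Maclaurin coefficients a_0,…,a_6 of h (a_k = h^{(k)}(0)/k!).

L = (8 - 128·x - 96·x^2) + (-13 + 8·x - 100·x^2 - 96·x^3)·Dx + (1 - 3·x - 12·x^3 - 16·x^4)·Dx^2  (order 2).
h: a_k = -8, -96, -592, -3072, -15296, -73728, -344320, …
ICs: h(0) = -8, h′(0) = -96.

f: a_k = 0, 4, 0, -16/3, 0, 64/5, 0, …
g: a_k = -3, -12, -48, -192, -768, -3072, -12288, …
L₀ := lclm(L_f,L_g); ord L₀ ≤ 2+1.
h=h₀': d/dx-closure on L₀ ⇒ L.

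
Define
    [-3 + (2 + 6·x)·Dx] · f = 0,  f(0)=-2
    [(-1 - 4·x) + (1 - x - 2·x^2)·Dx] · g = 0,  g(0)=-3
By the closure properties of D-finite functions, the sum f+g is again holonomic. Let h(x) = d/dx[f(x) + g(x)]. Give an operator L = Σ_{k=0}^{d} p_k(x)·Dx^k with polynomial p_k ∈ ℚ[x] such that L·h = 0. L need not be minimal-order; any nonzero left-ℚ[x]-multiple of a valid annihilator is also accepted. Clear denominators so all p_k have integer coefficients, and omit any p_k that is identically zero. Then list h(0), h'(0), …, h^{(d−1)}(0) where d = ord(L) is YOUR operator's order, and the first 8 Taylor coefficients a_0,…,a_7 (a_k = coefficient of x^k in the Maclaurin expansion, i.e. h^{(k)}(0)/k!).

L = (-114 - 522·x - 1152·x^2 - 816·x^3 - 720·x^4) + (-31 - 414·x - 1803·x^2 - 3208·x^3 - 3084·x^4 - 2160·x^5)·Dx + (10 + 66·x + 110·x^2 - 74·x^3 - 456·x^4 - 808·x^5 - 480·x^6)·Dx^2  (order 2).
h: a_k = -6, -27/2, -441/8, -1707/16, -48825/128, -152217/256, -2333037/1024, -5590323/2048, …
ICs: h(0) = -6, h′(0) = -27/2.

f: a_k = -2, -3, 9/4, -27/8, 405/64, -1701/128, 15309/512, -72171/1024, …
g: a_k = -3, -3, -9, -15, -33, -63, -129, -255, …
f+g: L₀ = lclm(L_f,L_g), ord ≤ 1+1.
h=h₀': d/dx-closure on L₀ ⇒ L.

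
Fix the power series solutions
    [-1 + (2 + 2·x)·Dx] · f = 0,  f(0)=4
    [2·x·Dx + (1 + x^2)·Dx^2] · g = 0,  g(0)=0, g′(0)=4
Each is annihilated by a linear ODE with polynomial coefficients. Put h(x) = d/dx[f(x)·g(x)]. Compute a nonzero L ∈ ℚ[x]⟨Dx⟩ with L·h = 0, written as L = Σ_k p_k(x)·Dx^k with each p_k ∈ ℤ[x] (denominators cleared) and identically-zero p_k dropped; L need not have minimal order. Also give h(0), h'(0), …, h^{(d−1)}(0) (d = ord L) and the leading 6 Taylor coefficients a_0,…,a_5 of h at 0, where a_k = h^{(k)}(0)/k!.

f: a_k = 4, 2, -1/2, 1/4, -5/32, 7/64, …
g: a_k = 0, 4, 0, -4/3, 0, 4/5, …
L₀ := L_f ⊗_s L_g (sym. prod.), ord ≤ 2.
Differentiate: ansatz ord ≤ ord L₀ ⇒ L.
L = (5 + 40·x + 2·x^2 - 24·x^3 - 3·x^4) + (28 + 84·x + 72·x^2 - 56·x^3 - 84·x^4 - 12·x^5)·Dx + (12 + 8·x - 12·x^2 - 16·x^3 - 28·x^4 - 24·x^5 - 4·x^6)·Dx^2  (order 2).
h: a_k = 16, 16, -22, -20/3, 389/24, 409/40, …
ICs: h(0) = 16, h′(0) = 16.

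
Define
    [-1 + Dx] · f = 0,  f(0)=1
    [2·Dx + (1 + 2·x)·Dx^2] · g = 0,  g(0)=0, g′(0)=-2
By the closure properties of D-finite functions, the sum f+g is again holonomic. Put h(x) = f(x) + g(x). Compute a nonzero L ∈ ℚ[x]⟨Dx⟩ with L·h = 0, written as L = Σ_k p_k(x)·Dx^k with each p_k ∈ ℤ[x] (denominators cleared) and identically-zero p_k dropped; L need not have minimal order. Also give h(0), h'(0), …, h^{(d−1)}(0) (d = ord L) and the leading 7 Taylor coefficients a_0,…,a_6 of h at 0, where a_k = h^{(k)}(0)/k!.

L = (-10 - 4·x)·Dx + (7 - 4·x - 4·x^2)·Dx^2 + (3 + 8·x + 4·x^2)·Dx^3  (order 3).
h: a_k = 1, -1, 5/2, -5/2, 97/24, -767/120, 7681/720, …
ICs: h(0) = 1, h′(0) = -1, h′′(0) = 5.

f: a_k = 1, 1, 1/2, 1/6, 1/24, 1/120, 1/720, …
g: a_k = 0, -2, 2, -8/3, 4, -32/5, 32/3, …
Sum ⇒ L₀ = lclm(L_f,L_g) in ℚ(x)⟨Dx⟩.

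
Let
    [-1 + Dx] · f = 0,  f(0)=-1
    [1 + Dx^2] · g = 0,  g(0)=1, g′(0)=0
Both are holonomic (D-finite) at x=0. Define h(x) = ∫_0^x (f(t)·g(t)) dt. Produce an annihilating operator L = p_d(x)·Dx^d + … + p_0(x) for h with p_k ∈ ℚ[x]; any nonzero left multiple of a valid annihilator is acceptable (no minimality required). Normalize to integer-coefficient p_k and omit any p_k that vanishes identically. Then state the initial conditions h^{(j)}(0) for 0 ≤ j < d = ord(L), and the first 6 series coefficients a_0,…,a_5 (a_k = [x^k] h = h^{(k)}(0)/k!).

f: a_k = -1, -1, -1/2, -1/6, -1/24, -1/120, …
g: a_k = 1, 0, -1/2, 0, 1/24, 0, …
L₀ := L_f ⊗_s L_g (sym. prod.), ord ≤ 2.
h=∫h₀ ⇒ L = L₀·Dx.
L = 2·Dx - 2·Dx^2 + Dx^3  (order 3).
h: a_k = 0, -1, -1/2, 0, 1/12, 1/30, …
ICs: h(0) = 0, h′(0) = -1, h′′(0) = -1.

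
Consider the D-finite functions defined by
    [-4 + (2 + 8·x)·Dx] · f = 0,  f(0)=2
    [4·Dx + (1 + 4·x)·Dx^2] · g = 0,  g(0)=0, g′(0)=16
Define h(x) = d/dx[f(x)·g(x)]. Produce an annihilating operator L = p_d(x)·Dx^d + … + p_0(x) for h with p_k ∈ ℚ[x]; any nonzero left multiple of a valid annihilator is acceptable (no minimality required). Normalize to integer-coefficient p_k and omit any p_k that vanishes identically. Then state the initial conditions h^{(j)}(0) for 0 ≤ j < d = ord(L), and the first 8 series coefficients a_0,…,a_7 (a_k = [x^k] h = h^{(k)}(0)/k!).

L = 4 + (8 + 32·x)·Dx + (1 + 8·x + 16·x^2)·Dx^2  (order 2).
h: a_k = 32, 0, -64, 1024/3, -4544/3, 31744/5, -389504/15, 11014144/105, …
ICs: h(0) = 32, h′(0) = 0.

f: a_k = 2, 4, -4, 8, -20, 56, -168, 528, …
g: a_k = 0, 16, -32, 256/3, -256, 4096/5, -8192/3, 65536/7, …
f·g: L₀ = L_f ⊗_s L_g, ord ≤ 1·2.
Derive L from L₀ (diff closure).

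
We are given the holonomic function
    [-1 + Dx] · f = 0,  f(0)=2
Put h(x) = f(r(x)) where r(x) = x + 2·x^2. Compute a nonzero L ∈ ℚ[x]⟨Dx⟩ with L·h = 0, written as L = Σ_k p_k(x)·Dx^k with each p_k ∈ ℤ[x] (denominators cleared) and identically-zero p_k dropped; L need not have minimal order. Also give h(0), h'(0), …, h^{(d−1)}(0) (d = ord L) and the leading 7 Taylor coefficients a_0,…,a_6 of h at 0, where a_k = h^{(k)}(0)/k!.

L = (-1 - 4·x) + Dx  (order 1).
h: a_k = 2, 2, 5, 13/3, 73/12, 281/60, 1741/360, …
ICs: h(0) = 2.

f: a_k = 2, 2, 1, 1/3, 1/12, 1/60, 1/360, …
h₀=f(r): pull back L_f along r ⇒ L₀.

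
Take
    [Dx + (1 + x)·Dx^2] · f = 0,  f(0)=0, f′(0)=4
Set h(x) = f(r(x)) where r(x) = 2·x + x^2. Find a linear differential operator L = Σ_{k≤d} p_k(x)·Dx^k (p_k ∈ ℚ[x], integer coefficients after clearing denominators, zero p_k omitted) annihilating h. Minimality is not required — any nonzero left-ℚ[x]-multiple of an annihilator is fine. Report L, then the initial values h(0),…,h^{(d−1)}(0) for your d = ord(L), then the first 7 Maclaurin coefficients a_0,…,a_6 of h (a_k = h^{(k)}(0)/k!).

L = Dx + (1 + x)·Dx^2  (order 2).
h: a_k = 0, 8, -4, 8/3, -2, 8/5, -4/3, …
ICs: h(0) = 0, h′(0) = 8.

f: a_k = 0, 4, -2, 4/3, -1, 4/5, -2/3, …
L₀ from L_f via x↦r, Dx↦r'^{-1}Dx.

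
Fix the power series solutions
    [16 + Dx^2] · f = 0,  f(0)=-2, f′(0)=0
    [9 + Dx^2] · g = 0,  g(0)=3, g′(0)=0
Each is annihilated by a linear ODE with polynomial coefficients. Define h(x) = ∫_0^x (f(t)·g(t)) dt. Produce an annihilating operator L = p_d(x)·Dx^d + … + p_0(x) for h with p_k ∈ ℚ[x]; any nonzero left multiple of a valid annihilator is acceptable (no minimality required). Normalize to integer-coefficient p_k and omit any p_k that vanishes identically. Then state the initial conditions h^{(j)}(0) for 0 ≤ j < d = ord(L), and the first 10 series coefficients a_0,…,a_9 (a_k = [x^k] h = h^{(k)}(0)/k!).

L = 49·Dx + 50·Dx^3 + Dx^5  (order 5).
h: a_k = 0, -6, 0, 25, 0, -1201/20, 0, 11765/168, 0, -2882401/60480, …
ICs: h(0) = 0, h′(0) = -6, h′′(0) = 0, h′′′(0) = 150, h′′′′(0) = 0.

f: a_k = -2, 0, 16, 0, -64/3, 0, 512/45, 0, -1024/315, 0, …
g: a_k = 3, 0, -27/2, 0, 81/8, 0, -243/80, 0, 2187/4480, 0, …
f·g: L₀ = L_f ⊗_s L_g, ord ≤ 2·2.
∫: right-multiply L₀ by Dx.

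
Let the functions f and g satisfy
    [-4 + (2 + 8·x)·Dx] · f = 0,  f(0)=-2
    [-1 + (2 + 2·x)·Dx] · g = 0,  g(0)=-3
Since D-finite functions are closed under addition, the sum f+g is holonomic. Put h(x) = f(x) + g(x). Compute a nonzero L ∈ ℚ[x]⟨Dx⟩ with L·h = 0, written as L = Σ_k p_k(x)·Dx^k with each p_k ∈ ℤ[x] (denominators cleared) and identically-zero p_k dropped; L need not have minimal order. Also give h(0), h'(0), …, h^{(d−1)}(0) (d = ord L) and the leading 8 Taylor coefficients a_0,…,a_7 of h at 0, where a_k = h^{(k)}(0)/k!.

L = -2 + (5 + 8·x)·Dx + (2 + 10·x + 8·x^2)·Dx^2  (order 2).
h: a_k = -5, -11/2, 35/8, -131/16, 2575/128, -14357/256, 172095/1024, -1081443/2048, …
ICs: h(0) = -5, h′(0) = -11/2.

f: a_k = -2, -4, 4, -8, 20, -56, 168, -528, …
g: a_k = -3, -3/2, 3/8, -3/16, 15/128, -21/256, 63/1024, -99/2048, …
Weyl lclm of L_f,L_g ⇒ L₀ (ord ≤ 2).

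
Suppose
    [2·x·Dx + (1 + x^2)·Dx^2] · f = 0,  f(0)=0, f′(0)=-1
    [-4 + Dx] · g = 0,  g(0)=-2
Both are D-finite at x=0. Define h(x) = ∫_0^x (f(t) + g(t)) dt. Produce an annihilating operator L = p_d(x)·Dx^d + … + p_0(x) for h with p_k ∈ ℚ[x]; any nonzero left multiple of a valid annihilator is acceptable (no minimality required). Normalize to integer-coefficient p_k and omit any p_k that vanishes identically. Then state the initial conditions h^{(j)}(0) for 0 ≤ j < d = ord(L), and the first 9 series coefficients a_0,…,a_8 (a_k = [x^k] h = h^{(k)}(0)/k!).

L = (4 - 16·x - 12·x^2 - 16·x^3)·Dx^2 + (-9 - 13·x^2 - 8·x^4)·Dx^3 + (2 + x + 4·x^2 + x^3 + 2·x^4)·Dx^4  (order 4).
h: a_k = 0, -2, -9/2, -16/3, -21/4, -64/15, -259/90, -512/315, -2003/2520, …
ICs: h(0) = 0, h′(0) = -2, h′′(0) = -9, h′′′(0) = -32.

f: a_k = 0, -1, 0, 1/3, 0, -1/5, 0, 1/7, 0, …
g: a_k = -2, -8, -16, -64/3, -64/3, -256/15, -512/45, -2048/315, -1024/315, …
L₀ := lclm(L_f,L_g); ord L₀ ≤ 2+1.
∫: right-multiply L₀ by Dx.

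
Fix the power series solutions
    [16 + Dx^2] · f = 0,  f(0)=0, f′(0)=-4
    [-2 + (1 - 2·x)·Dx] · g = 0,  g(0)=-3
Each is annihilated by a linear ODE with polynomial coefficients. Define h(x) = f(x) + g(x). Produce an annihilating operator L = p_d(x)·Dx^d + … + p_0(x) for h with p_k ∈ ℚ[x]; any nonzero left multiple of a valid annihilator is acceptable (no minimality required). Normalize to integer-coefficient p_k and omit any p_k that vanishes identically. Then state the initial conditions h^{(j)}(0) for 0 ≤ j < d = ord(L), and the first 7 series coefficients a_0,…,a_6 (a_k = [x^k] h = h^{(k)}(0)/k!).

L = (-160 + 256·x - 256·x^2) + (48 - 224·x + 384·x^2 - 256·x^3)·Dx + (-10 + 16·x - 16·x^2)·Dx^2 + (3 - 14·x + 24·x^2 - 16·x^3)·Dx^3  (order 3).
h: a_k = -3, -10, -12, -40/3, -48, -1568/15, -192, …
ICs: h(0) = -3, h′(0) = -10, h′′(0) = -24.

f: a_k = 0, -4, 0, 32/3, 0, -128/15, 0, …
g: a_k = -3, -6, -12, -24, -48, -96, -192, …
h₀=f+g: left-lcm gives L₀, ord ≤ 3.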